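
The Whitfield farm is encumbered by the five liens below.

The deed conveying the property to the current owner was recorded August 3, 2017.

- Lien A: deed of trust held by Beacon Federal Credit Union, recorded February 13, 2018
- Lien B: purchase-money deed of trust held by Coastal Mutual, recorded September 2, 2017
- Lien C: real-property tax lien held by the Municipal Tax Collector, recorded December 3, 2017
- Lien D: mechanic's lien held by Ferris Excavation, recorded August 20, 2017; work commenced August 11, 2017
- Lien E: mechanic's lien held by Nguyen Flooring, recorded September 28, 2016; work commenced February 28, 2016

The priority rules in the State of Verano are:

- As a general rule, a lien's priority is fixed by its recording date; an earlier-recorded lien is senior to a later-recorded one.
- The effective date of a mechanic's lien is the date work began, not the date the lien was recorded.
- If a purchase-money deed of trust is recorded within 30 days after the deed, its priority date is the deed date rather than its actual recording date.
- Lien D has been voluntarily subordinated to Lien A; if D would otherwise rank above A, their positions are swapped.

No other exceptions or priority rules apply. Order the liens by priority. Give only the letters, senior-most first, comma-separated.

E, B, A, C, D

First, effective dates: B relates back to the deed date August 3, 2017; D is treated as recorded August 11, 2017, the work-commencement date; E relates back to February 28, 2016 (work commenced).
By effective date: E (February 28, 2016), B (August 3, 2017), D (August 11, 2017), C (December 3, 2017), A (February 13, 2018).
Because D would otherwise rank above A, the subordination swaps them.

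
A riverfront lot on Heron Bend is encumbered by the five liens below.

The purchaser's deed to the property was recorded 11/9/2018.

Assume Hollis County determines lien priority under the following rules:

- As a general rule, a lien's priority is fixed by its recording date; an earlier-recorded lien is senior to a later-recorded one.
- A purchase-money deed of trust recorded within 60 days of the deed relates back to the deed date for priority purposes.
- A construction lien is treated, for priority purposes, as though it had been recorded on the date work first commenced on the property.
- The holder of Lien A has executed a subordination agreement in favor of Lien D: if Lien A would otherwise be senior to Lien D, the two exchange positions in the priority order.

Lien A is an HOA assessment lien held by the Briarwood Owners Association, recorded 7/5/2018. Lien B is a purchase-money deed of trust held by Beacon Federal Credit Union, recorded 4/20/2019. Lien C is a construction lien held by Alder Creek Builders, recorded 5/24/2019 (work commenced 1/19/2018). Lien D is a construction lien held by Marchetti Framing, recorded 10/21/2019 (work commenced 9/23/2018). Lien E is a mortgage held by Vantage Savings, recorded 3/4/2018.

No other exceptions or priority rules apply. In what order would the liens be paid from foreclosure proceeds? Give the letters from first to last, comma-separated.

C, E, D, A, B

Effective dates after the stated exceptions: B was recorded 162 days after the deed — beyond 60 days — so no relation-back applies; C relates back to 1/19/2018 (work commenced); D is treated as recorded 9/23/2018, the work-commencement date.
By effective date, earliest first: C (1/19/2018), E (3/4/2018), A (7/5/2018), D (9/23/2018), B (4/20/2019).
A would otherwise be senior to D, so under the subordination agreement A and D exchange positions.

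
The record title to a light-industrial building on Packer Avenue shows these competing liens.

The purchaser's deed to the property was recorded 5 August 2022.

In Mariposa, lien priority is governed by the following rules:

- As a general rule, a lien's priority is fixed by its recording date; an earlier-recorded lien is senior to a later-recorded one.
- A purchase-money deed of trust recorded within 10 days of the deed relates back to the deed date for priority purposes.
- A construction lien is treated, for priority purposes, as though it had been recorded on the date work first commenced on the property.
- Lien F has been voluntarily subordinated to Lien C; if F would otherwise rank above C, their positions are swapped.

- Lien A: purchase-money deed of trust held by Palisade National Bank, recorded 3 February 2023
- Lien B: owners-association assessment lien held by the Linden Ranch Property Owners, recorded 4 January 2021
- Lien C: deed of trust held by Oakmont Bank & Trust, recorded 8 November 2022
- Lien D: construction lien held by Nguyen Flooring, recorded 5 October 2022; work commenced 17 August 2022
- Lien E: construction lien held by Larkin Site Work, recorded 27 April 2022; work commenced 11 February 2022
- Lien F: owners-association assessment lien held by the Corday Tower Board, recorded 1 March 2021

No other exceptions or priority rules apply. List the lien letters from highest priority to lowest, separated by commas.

First, effective dates: A was recorded 182 days after the deed, outside the 10-day window, so it keeps its recording date; D's effective date is 17 August 2022, when work began; E's effective date is 11 February 2022, when work began.
Ordering by effective date: B (4 January 2021), F (1 March 2021), E (11 February 2022), D (17 August 2022), C (8 November 2022), A (3 February 2023).
F would otherwise be senior to C, so under the subordination agreement F and C exchange positions.

B, C, E, D, F, A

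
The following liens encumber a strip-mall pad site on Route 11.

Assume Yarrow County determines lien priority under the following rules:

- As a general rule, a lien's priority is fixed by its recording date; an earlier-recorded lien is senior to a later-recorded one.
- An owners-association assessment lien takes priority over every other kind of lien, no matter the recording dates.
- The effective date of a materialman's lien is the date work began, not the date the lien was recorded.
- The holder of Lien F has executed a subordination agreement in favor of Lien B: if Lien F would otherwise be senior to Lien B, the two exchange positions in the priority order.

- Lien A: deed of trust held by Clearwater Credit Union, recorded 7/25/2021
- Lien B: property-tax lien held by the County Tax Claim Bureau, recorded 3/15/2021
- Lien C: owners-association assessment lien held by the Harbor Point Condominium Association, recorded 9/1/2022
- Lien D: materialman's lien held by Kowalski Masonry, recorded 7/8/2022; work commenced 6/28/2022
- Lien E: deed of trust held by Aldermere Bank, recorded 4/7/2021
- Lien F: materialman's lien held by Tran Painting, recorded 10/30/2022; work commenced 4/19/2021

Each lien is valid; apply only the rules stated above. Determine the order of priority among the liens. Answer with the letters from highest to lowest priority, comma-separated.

C, B, E, F, A, D

Adjusting effective dates: D is treated as recorded 6/28/2022, the work-commencement date; F is treated as recorded 4/19/2021, the work-commencement date.
C is an owners-association assessment lien, so it outranks all other liens regardless of date.
Remaining liens by effective date: B (3/15/2021), E (4/7/2021), F (4/19/2021), A (7/25/2021), D (6/28/2022).
Since F is not senior to B, the subordination leaves the order unchanged.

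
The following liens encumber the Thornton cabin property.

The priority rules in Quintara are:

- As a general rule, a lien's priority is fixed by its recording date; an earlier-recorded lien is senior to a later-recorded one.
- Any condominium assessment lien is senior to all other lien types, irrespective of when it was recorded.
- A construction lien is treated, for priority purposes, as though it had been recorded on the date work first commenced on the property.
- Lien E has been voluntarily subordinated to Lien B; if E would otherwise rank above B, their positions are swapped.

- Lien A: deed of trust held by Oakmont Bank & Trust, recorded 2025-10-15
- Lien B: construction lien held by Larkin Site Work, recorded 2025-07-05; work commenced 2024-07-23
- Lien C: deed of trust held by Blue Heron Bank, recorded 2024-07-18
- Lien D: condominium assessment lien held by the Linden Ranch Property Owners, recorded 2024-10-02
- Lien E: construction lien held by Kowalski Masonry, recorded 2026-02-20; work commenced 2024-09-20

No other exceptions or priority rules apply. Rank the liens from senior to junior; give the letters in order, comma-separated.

Effective dates after the stated exceptions: B is treated as recorded 2024-07-23, the work-commencement date; E is treated as recorded 2024-09-20, the work-commencement date.
D is a condominium assessment lien, so it outranks all other liens regardless of date.
Ordering the rest by effective date: C (2024-07-18), B (2024-07-23), E (2024-09-20), A (2025-10-15).
E already ranks below B; the subordination has no effect.

D, C, B, E, A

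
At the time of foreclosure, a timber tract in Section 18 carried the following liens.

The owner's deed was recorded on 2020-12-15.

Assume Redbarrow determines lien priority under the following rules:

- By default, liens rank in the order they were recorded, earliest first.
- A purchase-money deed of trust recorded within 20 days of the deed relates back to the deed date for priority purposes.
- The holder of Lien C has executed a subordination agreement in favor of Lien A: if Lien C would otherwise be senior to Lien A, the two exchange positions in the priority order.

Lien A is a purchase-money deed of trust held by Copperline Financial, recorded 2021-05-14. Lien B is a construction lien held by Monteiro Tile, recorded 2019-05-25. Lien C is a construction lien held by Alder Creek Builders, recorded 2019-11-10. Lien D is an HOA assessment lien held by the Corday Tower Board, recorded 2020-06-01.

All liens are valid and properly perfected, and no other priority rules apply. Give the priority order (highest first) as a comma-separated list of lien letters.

B, A, D, C

Effective dates: A was recorded 150 days after the deed — beyond 20 days — so no relation-back applies.
By effective date, earliest first: B (2019-05-25), C (2019-11-10), D (2020-06-01), A (2021-05-14).
Because C would otherwise rank above A, the subordination swaps them.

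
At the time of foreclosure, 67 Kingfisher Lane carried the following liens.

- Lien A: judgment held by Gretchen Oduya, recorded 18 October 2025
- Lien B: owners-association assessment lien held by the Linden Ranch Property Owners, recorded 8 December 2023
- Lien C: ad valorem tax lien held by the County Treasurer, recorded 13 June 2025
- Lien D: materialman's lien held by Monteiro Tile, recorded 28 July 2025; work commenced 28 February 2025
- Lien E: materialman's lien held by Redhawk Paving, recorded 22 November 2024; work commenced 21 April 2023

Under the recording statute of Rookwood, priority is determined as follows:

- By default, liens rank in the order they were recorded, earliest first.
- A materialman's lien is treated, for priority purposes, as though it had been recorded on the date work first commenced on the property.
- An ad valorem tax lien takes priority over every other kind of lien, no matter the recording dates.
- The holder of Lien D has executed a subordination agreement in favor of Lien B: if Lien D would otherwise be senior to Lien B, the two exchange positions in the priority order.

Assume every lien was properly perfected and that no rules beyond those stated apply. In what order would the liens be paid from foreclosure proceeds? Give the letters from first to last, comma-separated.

Effective dates: D is treated as recorded 28 February 2025, the work-commencement date; E is treated as recorded 21 April 2023, the work-commencement date.
C is an ad valorem tax lien and takes priority over every other lien.
The other liens, earliest effective date first: E (21 April 2023), B (8 December 2023), D (28 February 2025), A (18 October 2025).
Since D is not senior to B, the subordination leaves the order unchanged.

C, E, B, D, A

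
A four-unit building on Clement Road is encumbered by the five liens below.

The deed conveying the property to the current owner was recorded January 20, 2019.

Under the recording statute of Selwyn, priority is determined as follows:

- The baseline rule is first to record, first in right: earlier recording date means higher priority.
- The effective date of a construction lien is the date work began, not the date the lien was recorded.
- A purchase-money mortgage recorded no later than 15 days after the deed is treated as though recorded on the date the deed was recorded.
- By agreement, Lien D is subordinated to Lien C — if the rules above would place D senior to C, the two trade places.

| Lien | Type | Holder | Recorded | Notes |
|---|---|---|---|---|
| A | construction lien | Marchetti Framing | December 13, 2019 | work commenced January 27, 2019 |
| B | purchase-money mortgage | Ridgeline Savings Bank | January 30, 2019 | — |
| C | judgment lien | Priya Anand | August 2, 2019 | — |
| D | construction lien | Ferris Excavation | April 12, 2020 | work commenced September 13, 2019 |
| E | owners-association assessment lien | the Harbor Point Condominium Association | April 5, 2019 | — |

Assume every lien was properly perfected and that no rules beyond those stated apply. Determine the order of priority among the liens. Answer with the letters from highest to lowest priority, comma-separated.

B, A, E, C, D

Adjusting effective dates: A's effective date is January 27, 2019, when work began; B's effective date is the deed date, January 20, 2019; D's effective date is September 13, 2019, when work began.
By effective date: B (January 20, 2019), A (January 27, 2019), E (April 5, 2019), C (August 2, 2019), D (September 13, 2019).
Since D is not senior to C, the subordination leaves the order unchanged.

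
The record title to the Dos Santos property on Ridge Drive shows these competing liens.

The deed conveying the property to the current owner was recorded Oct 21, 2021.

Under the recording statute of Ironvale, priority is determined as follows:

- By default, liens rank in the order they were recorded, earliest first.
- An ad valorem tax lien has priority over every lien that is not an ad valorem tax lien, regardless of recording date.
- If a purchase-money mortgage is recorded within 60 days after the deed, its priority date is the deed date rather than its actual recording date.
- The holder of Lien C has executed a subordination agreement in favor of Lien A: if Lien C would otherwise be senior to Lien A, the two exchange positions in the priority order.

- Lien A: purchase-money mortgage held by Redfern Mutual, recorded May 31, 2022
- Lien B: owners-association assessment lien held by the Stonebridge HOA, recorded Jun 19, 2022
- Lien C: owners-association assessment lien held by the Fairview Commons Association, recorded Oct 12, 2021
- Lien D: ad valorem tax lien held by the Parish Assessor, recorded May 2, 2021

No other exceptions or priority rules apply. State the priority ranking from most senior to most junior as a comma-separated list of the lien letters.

D, A, C, B

Adjusting effective dates: A was recorded 222 days after the deed — beyond 60 days — so no relation-back applies.
D is an ad valorem tax lien, so it outranks all other liens regardless of date.
Among the remaining liens, by effective date: C (Oct 12, 2021), A (May 31, 2022), B (Jun 19, 2022).
C is senior to A before the subordination, so the two trade places.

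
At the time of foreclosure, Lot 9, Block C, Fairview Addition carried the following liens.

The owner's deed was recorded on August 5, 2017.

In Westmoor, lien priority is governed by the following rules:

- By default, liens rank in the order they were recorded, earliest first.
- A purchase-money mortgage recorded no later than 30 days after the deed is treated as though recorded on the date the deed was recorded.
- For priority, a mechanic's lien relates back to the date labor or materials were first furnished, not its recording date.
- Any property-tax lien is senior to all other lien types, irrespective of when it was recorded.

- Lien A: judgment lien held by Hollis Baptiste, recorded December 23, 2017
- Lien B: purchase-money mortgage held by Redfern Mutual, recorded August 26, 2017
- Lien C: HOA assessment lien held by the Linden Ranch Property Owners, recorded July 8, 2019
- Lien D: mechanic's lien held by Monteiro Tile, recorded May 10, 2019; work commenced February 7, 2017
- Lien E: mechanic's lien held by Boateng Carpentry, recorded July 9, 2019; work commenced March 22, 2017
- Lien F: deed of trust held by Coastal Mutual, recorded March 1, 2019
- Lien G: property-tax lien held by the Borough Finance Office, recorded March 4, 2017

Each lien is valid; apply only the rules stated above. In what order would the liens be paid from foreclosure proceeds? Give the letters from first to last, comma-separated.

G, D, E, B, A, F, C

Adjusting effective dates: B relates back to the deed date August 5, 2017; D's effective date is February 7, 2017, when work began; E relates back to March 22, 2017 (work commenced).
G is a property-tax lien, so it outranks all other liens regardless of date.
Remaining liens by effective date: D (February 7, 2017), E (March 22, 2017), B (August 5, 2017), A (December 23, 2017), F (March 1, 2019), C (July 8, 2019).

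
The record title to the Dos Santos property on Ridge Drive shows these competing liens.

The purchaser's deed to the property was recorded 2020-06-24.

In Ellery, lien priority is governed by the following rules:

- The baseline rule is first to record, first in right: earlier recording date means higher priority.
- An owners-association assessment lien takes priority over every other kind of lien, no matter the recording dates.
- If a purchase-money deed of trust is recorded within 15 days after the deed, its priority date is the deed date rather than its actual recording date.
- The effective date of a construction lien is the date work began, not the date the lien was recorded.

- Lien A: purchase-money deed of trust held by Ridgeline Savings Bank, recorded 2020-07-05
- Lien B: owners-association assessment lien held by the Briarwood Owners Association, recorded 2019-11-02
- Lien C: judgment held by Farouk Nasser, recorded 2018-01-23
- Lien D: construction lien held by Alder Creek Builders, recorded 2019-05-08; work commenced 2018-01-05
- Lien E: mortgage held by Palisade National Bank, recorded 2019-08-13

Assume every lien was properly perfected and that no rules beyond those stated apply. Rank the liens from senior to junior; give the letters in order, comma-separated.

B, D, C, E, A

First, effective dates: A relates back to the deed date 2020-06-24; D is treated as recorded 2018-01-05, the work-commencement date.
B is an owners-association assessment lien and takes priority over every other lien.
Among the remaining liens, by effective date: D (2018-01-05), C (2018-01-23), E (2019-08-13), A (2020-06-24).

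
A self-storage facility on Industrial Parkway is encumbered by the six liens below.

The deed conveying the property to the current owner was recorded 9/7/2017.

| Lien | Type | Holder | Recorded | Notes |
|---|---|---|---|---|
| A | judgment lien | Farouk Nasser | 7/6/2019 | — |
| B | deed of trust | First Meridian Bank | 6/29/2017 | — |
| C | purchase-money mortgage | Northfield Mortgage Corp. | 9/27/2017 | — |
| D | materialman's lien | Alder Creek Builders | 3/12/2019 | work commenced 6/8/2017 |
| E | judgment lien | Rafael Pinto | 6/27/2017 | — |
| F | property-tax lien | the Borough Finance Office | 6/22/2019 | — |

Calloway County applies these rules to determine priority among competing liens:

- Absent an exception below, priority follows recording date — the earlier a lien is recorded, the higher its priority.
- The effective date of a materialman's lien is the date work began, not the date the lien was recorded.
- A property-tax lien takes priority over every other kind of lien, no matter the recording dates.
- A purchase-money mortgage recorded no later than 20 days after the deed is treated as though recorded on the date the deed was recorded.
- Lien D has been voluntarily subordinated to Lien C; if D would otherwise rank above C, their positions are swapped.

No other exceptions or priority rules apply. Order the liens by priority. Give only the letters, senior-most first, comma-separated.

Adjusting effective dates: C's effective date is the deed date, 9/7/2017; D is treated as recorded 6/8/2017, the work-commencement date.
F is a property-tax lien and takes priority over every other lien.
Ordering the rest by effective date: D (6/8/2017), E (6/27/2017), B (6/29/2017), C (9/7/2017), A (7/6/2019).
The subordination applies — D was senior to C — so D and C swap.

F, C, E, B, D, A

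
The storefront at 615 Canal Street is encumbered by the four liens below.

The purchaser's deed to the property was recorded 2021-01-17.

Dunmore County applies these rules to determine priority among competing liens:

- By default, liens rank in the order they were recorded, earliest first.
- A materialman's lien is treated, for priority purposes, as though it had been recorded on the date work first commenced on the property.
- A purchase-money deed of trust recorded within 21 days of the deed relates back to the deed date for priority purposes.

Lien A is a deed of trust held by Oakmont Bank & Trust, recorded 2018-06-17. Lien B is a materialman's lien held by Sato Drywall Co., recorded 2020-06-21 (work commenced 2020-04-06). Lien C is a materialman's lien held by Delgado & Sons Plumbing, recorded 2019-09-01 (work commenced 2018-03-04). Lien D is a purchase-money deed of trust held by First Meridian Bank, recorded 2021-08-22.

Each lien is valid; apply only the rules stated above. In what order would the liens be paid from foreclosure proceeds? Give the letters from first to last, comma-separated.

C, A, B, D

Effective dates: B is treated as recorded 2020-04-06, the work-commencement date; C is treated as recorded 2018-03-04, the work-commencement date; D was recorded 217 days after the deed — beyond 21 days — so no relation-back applies.
By effective date: C (2018-03-04), A (2018-06-17), B (2020-04-06), D (2021-08-22).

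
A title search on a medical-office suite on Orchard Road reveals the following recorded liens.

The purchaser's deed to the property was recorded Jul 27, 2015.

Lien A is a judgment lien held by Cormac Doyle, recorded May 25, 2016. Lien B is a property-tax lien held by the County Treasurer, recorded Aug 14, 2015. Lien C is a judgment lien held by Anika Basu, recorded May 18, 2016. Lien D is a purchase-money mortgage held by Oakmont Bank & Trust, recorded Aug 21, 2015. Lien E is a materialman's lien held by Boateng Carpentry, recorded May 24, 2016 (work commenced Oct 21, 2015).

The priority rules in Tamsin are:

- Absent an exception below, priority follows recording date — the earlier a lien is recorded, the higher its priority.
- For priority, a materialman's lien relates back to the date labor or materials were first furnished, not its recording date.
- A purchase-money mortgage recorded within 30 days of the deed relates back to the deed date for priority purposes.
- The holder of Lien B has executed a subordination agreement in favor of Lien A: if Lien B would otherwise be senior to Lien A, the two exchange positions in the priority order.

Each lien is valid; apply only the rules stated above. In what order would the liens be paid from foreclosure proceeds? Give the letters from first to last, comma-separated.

Effective dates after the stated exceptions: D was recorded within the 30-day window, so its effective date is the deed date Jul 27, 2015; E's effective date is Oct 21, 2015, when work began.
Sorted by effective date: D (Jul 27, 2015), B (Aug 14, 2015), E (Oct 21, 2015), C (May 18, 2016), A (May 25, 2016).
B would otherwise be senior to A, so under the subordination agreement B and A exchange positions.

D, A, E, C, B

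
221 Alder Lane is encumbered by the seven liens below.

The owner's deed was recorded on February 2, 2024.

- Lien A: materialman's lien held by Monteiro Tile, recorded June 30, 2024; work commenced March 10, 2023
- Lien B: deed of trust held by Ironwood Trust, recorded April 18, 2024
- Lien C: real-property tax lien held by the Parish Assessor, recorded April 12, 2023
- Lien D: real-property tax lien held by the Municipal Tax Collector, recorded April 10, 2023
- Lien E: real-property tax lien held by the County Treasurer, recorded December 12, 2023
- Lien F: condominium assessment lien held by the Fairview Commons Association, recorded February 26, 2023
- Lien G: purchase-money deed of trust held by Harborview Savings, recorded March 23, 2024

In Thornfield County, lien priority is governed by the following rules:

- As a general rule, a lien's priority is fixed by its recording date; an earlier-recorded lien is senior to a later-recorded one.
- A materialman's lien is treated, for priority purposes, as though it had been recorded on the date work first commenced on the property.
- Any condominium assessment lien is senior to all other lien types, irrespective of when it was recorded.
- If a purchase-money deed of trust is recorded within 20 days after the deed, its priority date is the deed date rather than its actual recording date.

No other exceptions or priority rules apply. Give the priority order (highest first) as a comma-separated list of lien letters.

F, A, D, C, E, G, B

Adjusting effective dates: A relates back to March 10, 2023 (work commenced); G was recorded 50 days after the deed — beyond 20 days — so no relation-back applies.
F is a condominium assessment lien, so it outranks all other liens regardless of date.
Remaining liens by effective date: A (March 10, 2023), D (April 10, 2023), C (April 12, 2023), E (December 12, 2023), G (March 23, 2024), B (April 18, 2024).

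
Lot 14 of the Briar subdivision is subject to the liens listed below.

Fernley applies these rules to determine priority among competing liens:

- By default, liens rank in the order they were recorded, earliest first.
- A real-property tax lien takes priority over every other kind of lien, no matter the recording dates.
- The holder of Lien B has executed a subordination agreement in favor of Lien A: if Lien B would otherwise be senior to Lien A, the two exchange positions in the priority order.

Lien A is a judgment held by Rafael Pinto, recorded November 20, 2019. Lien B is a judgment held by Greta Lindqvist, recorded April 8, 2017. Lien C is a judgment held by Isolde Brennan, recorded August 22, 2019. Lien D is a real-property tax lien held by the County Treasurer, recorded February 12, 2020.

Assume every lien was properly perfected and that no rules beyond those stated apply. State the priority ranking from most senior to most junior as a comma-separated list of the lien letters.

D, A, C, B

D, as a real-property tax lien, has superpriority and ranks first.
Remaining liens by effective date: B (April 8, 2017), C (August 22, 2019), A (November 20, 2019).
The subordination applies — B was senior to A — so B and A swap.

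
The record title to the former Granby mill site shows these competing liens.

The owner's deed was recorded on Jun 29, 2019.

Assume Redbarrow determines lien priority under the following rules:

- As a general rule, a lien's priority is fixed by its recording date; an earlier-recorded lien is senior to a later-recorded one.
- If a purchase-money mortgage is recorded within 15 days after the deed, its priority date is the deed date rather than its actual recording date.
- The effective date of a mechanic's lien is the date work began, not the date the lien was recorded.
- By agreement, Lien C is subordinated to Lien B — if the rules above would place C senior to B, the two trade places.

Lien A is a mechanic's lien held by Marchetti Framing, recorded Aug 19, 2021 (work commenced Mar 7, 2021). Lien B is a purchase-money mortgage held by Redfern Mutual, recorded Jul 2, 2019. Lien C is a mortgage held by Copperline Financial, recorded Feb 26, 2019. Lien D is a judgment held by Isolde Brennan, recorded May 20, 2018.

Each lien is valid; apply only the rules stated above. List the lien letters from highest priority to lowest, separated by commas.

Adjusting effective dates: A is treated as recorded Mar 7, 2021, the work-commencement date; B's effective date is the deed date, Jun 29, 2019.
By effective date: D (May 20, 2018), C (Feb 26, 2019), B (Jun 29, 2019), A (Mar 7, 2021).
Because C would otherwise rank above B, the subordination swaps them.

D, B, C, A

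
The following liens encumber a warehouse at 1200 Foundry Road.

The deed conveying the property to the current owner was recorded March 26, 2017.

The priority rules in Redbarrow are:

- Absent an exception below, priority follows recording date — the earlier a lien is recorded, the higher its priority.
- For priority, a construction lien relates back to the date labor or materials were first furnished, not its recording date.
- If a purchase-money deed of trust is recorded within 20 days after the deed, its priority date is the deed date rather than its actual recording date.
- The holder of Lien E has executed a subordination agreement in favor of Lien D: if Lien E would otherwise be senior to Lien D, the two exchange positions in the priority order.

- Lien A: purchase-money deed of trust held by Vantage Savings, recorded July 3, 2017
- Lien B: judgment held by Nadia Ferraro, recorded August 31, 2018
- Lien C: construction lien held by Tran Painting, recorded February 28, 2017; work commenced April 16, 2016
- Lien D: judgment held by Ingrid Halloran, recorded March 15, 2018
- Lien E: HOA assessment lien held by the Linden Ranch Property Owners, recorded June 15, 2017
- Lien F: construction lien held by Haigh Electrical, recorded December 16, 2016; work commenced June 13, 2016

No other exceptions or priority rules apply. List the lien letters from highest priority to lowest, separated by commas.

First, effective dates: A missed the 20-day window (99 days after the deed), so its recording date stands; C is treated as recorded April 16, 2016, the work-commencement date; F's effective date is June 13, 2016, when work began.
Ordering by effective date: C (April 16, 2016), F (June 13, 2016), E (June 15, 2017), A (July 3, 2017), D (March 15, 2018), B (August 31, 2018).
E would otherwise be senior to D, so under the subordination agreement E and D exchange positions.

C, F, D, A, E, B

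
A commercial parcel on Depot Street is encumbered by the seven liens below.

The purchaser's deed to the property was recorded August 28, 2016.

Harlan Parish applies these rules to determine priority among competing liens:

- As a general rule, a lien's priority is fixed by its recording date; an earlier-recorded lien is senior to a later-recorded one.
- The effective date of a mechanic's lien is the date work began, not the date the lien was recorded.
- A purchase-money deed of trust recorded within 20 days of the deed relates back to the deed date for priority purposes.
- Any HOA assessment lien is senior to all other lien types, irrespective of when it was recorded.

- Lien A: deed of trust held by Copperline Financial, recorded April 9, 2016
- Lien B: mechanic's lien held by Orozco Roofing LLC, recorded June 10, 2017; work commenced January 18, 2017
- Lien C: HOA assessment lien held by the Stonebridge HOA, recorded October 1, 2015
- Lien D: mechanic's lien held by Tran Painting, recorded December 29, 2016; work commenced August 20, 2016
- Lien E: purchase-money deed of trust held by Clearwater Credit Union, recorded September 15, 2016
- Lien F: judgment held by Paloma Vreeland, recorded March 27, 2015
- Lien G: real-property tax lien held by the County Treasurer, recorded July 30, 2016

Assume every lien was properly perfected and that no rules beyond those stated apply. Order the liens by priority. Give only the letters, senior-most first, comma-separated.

Adjusting effective dates: B's effective date is January 18, 2017, when work began; D's effective date is August 20, 2016, when work began; E was recorded within the 20-day window, so its effective date is the deed date August 28, 2016.
C is an HOA assessment lien, so it outranks all other liens regardless of date.
The other liens, earliest effective date first: F (March 27, 2015), A (April 9, 2016), G (July 30, 2016), D (August 20, 2016), E (August 28, 2016), B (January 18, 2017).

C, F, A, G, D, E, B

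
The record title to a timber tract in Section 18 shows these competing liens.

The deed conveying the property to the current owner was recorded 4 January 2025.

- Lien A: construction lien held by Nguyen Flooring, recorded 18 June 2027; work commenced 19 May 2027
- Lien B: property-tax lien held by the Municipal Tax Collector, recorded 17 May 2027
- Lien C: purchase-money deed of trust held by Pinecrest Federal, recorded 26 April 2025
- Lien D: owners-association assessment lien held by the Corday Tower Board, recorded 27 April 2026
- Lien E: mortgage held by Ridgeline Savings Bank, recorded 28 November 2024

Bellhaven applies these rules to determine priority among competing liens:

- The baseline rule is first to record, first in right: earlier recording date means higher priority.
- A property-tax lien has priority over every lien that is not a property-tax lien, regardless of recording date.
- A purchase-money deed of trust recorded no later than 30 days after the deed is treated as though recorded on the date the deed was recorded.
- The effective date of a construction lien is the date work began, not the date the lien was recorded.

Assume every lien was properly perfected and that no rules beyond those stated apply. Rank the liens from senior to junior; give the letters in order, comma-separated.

B, E, C, D, A

Adjusting effective dates: A relates back to 19 May 2027 (work commenced); C missed the 30-day window (112 days after the deed), so its recording date stands.
B is a property-tax lien, so it outranks all other liens regardless of date.
Ordering the rest by effective date: E (28 November 2024), C (26 April 2025), D (27 April 2026), A (19 May 2027).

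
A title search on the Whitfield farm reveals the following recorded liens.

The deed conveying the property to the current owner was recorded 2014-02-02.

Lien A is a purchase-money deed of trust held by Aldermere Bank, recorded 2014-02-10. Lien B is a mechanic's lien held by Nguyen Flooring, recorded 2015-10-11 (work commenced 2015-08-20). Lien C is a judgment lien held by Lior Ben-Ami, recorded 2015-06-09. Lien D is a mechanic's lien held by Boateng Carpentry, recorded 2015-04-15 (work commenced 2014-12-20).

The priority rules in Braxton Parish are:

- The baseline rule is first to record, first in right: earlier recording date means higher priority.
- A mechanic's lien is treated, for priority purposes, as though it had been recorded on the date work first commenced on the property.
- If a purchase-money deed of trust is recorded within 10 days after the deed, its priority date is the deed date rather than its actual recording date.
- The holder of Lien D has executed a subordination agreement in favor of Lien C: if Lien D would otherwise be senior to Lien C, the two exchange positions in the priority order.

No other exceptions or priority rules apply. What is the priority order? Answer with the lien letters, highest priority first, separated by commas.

Adjusting effective dates: A's effective date is the deed date, 2014-02-02; B is treated as recorded 2015-08-20, the work-commencement date; D is treated as recorded 2014-12-20, the work-commencement date.
By effective date: A (2014-02-02), D (2014-12-20), C (2015-06-09), B (2015-08-20).
D would otherwise be senior to C, so under the subordination agreement D and C exchange positions.

A, C, D, B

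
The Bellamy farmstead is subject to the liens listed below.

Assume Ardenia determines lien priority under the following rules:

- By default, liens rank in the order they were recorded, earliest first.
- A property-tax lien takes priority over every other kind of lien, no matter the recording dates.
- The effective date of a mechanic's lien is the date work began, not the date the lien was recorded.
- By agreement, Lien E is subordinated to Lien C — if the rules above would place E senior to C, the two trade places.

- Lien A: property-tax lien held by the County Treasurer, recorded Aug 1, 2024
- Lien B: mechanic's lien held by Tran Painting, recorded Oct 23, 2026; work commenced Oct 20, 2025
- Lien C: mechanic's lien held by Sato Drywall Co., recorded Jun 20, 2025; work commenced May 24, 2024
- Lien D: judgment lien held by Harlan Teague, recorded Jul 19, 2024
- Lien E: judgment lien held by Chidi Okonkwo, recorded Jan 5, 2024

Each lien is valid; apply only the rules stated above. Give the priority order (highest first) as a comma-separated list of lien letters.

A, C, E, D, B

Adjusting effective dates: B is treated as recorded Oct 20, 2025, the work-commencement date; C is treated as recorded May 24, 2024, the work-commencement date.
A is a property-tax lien, so it outranks all other liens regardless of date.
Remaining liens by effective date: E (Jan 5, 2024), C (May 24, 2024), D (Jul 19, 2024), B (Oct 20, 2025).
The subordination applies — E was senior to C — so E and C swap.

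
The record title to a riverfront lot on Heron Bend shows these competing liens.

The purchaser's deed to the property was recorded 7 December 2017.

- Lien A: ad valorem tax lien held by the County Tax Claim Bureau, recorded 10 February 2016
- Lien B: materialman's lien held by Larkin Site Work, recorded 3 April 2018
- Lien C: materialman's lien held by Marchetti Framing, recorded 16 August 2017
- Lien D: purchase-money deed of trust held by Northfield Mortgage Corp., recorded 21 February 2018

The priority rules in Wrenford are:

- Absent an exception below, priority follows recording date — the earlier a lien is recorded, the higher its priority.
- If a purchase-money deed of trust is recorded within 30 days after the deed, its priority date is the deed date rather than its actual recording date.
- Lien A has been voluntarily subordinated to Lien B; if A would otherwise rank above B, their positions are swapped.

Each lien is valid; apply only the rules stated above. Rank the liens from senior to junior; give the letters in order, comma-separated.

Effective dates: D was recorded 76 days after the deed — beyond 30 days — so no relation-back applies.
Ordering by effective date: A (10 February 2016), C (16 August 2017), D (21 February 2018), B (3 April 2018).
A would otherwise be senior to B, so under the subordination agreement A and B exchange positions.

B, C, D, A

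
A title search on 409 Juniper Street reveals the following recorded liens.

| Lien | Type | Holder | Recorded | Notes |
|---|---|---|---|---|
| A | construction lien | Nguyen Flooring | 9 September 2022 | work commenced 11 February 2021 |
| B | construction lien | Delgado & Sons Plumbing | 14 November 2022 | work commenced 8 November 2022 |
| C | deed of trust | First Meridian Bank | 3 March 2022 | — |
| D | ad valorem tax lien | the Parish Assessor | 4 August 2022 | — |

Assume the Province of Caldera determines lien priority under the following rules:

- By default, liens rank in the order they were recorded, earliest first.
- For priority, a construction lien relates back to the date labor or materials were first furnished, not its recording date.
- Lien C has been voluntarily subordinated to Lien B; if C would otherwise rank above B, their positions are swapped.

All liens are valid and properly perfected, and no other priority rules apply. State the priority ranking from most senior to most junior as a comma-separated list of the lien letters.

First, effective dates: A relates back to 11 February 2021 (work commenced); B relates back to 8 November 2022 (work commenced).
Ordering by effective date: A (11 February 2021), C (3 March 2022), D (4 August 2022), B (8 November 2022).
Because C would otherwise rank above B, the subordination swaps them.

A, B, D, C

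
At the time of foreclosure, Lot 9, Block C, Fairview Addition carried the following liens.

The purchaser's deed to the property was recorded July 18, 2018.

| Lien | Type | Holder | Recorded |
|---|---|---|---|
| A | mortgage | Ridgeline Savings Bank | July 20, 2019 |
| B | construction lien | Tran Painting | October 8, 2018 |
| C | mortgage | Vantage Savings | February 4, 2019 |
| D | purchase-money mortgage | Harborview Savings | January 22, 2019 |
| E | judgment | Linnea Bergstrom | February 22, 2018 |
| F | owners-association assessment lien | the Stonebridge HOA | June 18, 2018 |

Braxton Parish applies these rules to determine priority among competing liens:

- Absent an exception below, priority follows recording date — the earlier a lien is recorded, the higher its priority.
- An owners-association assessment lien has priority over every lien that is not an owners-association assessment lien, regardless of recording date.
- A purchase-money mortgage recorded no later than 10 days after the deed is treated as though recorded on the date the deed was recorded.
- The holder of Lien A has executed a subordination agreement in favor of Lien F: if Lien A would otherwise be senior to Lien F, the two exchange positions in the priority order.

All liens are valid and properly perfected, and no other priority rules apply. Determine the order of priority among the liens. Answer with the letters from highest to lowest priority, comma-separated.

Effective dates: D was recorded 188 days after the deed, outside the 10-day window, so it keeps its recording date.
F, as an owners-association assessment lien, has superpriority and ranks first.
Among the remaining liens, by effective date: E (February 22, 2018), B (October 8, 2018), D (January 22, 2019), C (February 4, 2019), A (July 20, 2019).
Since A is not senior to F, the subordination leaves the order unchanged.

F, E, B, D, C, A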